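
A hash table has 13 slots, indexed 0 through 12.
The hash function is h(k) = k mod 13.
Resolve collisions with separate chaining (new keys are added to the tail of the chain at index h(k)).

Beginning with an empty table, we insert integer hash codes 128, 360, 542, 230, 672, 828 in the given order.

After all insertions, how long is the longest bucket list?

5

Insert 128: h=11, bucket 11 empty → new chain.
Insert 360: h=9, bucket 9 empty → new chain.
Insert 542: h=9, bucket 9 nonempty → append to chain.
Insert 230: h=9, bucket 9 nonempty → append to chain.
Insert 672: h=9, bucket 9 nonempty → append to chain.
Insert 828: h=9, bucket 9 nonempty → append to chain.
Final buckets:
0: -
1: -
2: -
3: -
4: -
5: -
6: -
7: -
8: -
9: 360 -> 542 -> 230 -> 672 -> 828
10: -
11: 128
12: -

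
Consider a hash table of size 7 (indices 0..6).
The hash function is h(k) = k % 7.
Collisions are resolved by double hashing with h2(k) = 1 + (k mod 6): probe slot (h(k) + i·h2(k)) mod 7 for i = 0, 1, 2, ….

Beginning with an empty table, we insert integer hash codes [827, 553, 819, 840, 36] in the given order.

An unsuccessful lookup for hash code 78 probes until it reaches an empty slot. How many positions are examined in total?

Insert 827: h=1, slot 1 empty -> index 1.
Insert 553: h=0, slot 0 empty -> index 0.
Insert 819: h=0, h2=4, slot 0 occupied -> index 4.
Insert 840: h=0, h2=1, slots 0,1 occupied -> index 2.
Insert 36: h=1, h2=1, slots 1,2 occupied -> index 3.
Table: [553, 827, 840, 36, 819, —, —]
Lookup 78: h=1, h2=1, probe 1,2,3,4,5 → slot 5 empty, not found.

5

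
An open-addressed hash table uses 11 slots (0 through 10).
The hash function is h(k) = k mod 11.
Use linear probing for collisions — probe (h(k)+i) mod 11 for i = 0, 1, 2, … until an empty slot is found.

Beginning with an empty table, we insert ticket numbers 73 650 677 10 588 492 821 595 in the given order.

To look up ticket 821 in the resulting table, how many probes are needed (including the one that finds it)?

Insert 73: h=7, slot 7 empty → index 7.
Insert 650: h=1, slot 1 empty → index 1.
Insert 677: h=6, slot 6 empty → index 6.
Insert 10: h=10, slot 10 empty → index 10.
Insert 588: h=5, slot 5 empty → index 5.
Insert 492: h=8, slot 8 empty → index 8.
Insert 821: h=7, slots 7,8 occupied → index 9.
Insert 595: h=1, slot 1 occupied → index 2.
Table: [—, 650, 595, —, —, 588, 677, 73, 492, 821, 10]
Lookup 821: h=7, probe 7,8,9 → found at 9.

3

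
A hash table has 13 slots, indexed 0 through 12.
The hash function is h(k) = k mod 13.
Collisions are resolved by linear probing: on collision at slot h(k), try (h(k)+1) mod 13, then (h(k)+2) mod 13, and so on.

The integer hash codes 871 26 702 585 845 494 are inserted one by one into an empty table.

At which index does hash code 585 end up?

3

Insert 871: h=0, slot 0 empty -> index 0.
Insert 26: h=0, slot 0 occupied -> index 1.
Insert 702: h=0, slots 0,1 occupied -> index 2.
Insert 585: h=0, slots 0,1,2 occupied -> index 3.
Insert 845: h=0, slots 0,1,2,3 occupied -> index 4.
Insert 494: h=0, slots 0,1,2,3,4 occupied -> index 5.
Table: [871, 26, 702, 585, 845, 494, —, —, —, —, —, —, —]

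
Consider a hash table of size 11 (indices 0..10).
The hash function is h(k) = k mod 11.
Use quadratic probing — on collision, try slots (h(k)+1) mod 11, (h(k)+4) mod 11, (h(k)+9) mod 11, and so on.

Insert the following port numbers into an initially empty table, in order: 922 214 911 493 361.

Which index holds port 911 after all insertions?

10

922 hashes to 9; slot 9 is free => place at 9.
214 hashes to 5; slot 5 is free => place at 5.
911 hashes to 9; 9 taken => place at 10.
493 hashes to 9; 9,10 taken => place at 2.
361 hashes to 9; 9,10,2 taken => place at 7.
Table: [—, —, 493, —, —, 214, —, 361, —, 922, 911]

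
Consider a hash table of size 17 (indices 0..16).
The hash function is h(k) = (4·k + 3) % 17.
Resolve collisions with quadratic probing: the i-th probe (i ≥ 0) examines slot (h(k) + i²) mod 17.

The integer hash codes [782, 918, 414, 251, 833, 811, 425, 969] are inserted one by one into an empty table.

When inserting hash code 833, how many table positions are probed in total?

782: h=3 → slot 3
918: h=3, probe 3,4 → slot 4
414: h=10 → slot 10
251: h=4, probe 4,5 → slot 5
833: h=3, probe 3,4,7 → slot 7
811: h=0 → slot 0
425: h=3, probe 3,4,7,12 → slot 12
969: h=3, probe 3,4,7,12,2 → slot 2
Table: [811, ., 969, 782, 918, 251, ., 833, ., ., 414, ., 425, ., ., ., .]

3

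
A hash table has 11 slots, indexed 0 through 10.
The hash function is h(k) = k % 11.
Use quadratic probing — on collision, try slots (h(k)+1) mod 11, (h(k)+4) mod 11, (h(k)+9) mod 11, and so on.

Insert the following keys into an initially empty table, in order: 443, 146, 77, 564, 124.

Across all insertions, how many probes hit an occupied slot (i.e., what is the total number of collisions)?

6

443 hashes to 3; slot 3 is free -> place at 3.
146 hashes to 3; 3 taken -> place at 4.
77 hashes to 0; slot 0 is free -> place at 0.
564 hashes to 3; 3,4 taken -> place at 7.
124 hashes to 3; 3,4,7 taken -> place at 1.
Table: [77, 124, ∅, 443, 146, ∅, ∅, 564, ∅, ∅, ∅]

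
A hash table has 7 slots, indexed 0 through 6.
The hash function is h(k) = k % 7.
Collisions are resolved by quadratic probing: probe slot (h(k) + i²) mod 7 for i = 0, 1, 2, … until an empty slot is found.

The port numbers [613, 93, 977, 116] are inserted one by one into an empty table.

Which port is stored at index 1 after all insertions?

Insert 613: h=4, slot 4 empty → index 4.
Insert 93: h=2, slot 2 empty → index 2.
Insert 977: h=4, slot 4 occupied → index 5.
Insert 116: h=4, slots 4,5 occupied → index 1.
Table: [—, 116, 93, —, 613, 977, —]

116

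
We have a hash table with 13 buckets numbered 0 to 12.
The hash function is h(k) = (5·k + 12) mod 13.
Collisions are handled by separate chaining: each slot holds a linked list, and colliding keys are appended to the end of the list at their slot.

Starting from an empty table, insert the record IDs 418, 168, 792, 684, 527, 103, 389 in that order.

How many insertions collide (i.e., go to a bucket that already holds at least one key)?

Insert 418: h=9, bucket 9 empty -> new chain.
Insert 168: h=7, bucket 7 empty -> new chain.
Insert 792: h=7, bucket 7 nonempty -> append to chain.
Insert 684: h=0, bucket 0 empty -> new chain.
Insert 527: h=8, bucket 8 empty -> new chain.
Insert 103: h=7, bucket 7 nonempty -> append to chain.
Insert 389: h=7, bucket 7 nonempty -> append to chain.
Final buckets:
0: 684
1: —
2: —
3: —
4: —
5: —
6: —
7: 168 -> 792 -> 103 -> 389
8: 527
9: 418
10: —
11: —
12: —

3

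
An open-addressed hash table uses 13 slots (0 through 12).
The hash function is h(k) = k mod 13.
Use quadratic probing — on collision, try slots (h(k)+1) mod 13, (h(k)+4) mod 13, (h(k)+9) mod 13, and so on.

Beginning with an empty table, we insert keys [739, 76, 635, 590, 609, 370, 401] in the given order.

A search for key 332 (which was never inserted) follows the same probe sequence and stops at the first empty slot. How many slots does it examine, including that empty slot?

2

Insert 739: h=11, slot 11 empty → index 11.
Insert 76: h=11, slot 11 occupied → index 12.
Insert 635: h=11, slots 11,12 occupied → index 2.
Insert 590: h=5, slot 5 empty → index 5.
Insert 609: h=11, slots 11,12,2 occupied → index 7.
Insert 370: h=6, slot 6 empty → index 6.
Insert 401: h=11, slots 11,12,2,7 occupied → index 1.
Table: [—, 401, 635, —, —, 590, 370, 609, —, —, —, 739, 76]
Lookup 332: h=7, probe 7,8 → slot 8 empty, not found.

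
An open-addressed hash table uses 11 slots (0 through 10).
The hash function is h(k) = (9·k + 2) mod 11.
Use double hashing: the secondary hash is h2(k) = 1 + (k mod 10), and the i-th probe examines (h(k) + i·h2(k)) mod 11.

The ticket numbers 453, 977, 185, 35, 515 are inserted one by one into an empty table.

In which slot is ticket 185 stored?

453: h=9 → slot 9
977: h=6 → slot 6
185: h=6, h2=6, probe 6,1 → slot 1
35: h=9, h2=6, probe 9,4 → slot 4
515: h=6, h2=6, probe 6,1,7 → slot 7
Table: [-, 185, -, -, 35, -, 977, 515, -, 453, -]

1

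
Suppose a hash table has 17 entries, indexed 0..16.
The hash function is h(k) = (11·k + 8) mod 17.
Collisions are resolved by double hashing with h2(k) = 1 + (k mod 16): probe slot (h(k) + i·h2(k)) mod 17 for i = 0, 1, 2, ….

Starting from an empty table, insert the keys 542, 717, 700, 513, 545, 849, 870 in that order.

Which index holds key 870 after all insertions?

Insert 542: h=3, slot 3 empty => index 3.
Insert 717: h=7, slot 7 empty => index 7.
Insert 700: h=7, h2=13, slots 7,3 occupied => index 16.
Insert 513: h=7, h2=2, slot 7 occupied => index 9.
Insert 545: h=2, slot 2 empty => index 2.
Insert 849: h=14, slot 14 empty => index 14.
Insert 870: h=7, h2=7, slots 7,14 occupied => index 4.
Table: [., ., 545, 542, 870, ., ., 717, ., 513, ., ., ., ., 849, ., 700]

4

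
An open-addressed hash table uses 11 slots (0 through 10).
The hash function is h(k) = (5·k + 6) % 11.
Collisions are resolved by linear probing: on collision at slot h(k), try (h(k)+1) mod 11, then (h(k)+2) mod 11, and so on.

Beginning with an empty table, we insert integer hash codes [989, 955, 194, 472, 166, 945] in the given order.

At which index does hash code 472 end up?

989: h=1 -> slot 1
955: h=7 -> slot 7
194: h=8 -> slot 8
472: h=1, probe 1,2 -> slot 2
166: h=0 -> slot 0
945: h=1, probe 1,2,3 -> slot 3
Table: [166, 989, 472, 945, ∅, ∅, ∅, 955, 194, ∅, ∅]

2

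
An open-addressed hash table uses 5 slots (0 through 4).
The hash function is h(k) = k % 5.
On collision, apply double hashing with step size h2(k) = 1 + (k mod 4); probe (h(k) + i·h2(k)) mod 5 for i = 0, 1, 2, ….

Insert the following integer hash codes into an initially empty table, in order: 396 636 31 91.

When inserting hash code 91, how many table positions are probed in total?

396 hashes to 1; slot 1 is free -> place at 1.
636 hashes to 1, h2=1; 1 taken -> place at 2.
31 hashes to 1, h2=4; 1 taken -> place at 0.
91 hashes to 1, h2=4; 1,0 taken -> place at 4.
Table: [31, 396, 636, ., 91]

3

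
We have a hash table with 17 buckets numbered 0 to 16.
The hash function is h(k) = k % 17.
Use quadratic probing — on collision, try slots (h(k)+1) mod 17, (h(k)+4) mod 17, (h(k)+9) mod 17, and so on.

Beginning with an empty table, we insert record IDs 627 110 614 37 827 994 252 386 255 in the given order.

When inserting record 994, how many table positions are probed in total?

2

627: h=15 -> slot 15
110: h=8 -> slot 8
614: h=2 -> slot 2
37: h=3 -> slot 3
827: h=11 -> slot 11
994: h=8, probe 8,9 -> slot 9
252: h=14 -> slot 14
386: h=12 -> slot 12
255: h=0 -> slot 0
Table: [255, -, 614, 37, -, -, -, -, 110, 994, -, 827, 386, -, 252, 627, -]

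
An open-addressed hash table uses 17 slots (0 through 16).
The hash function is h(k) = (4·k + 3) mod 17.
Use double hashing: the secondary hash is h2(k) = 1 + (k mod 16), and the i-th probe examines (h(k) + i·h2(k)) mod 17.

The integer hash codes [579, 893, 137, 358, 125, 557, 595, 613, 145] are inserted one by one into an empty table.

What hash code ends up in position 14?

Insert 579: h=7, slot 7 empty => index 7.
Insert 893: h=5, slot 5 empty => index 5.
Insert 137: h=7, h2=10, slot 7 occupied => index 0.
Insert 358: h=7, h2=7, slot 7 occupied => index 14.
Insert 125: h=10, slot 10 empty => index 10.
Insert 557: h=4, slot 4 empty => index 4.
Insert 595: h=3, slot 3 empty => index 3.
Insert 613: h=7, h2=6, slot 7 occupied => index 13.
Insert 145: h=5, h2=2, slots 5,7 occupied => index 9.
Table: [137, —, —, 595, 557, 893, —, 579, —, 145, 125, —, —, 613, 358, —, —]

358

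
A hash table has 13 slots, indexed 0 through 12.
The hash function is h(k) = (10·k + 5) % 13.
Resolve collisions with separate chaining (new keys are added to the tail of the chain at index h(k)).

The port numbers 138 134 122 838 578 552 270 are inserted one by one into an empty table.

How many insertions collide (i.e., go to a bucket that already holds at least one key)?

Insert 138: h=7, bucket 7 empty → new chain.
Insert 134: h=6, bucket 6 empty → new chain.
Insert 122: h=3, bucket 3 empty → new chain.
Insert 838: h=0, bucket 0 empty → new chain.
Insert 578: h=0, bucket 0 nonempty → append to chain.
Insert 552: h=0, bucket 0 nonempty → append to chain.
Insert 270: h=1, bucket 1 empty → new chain.
Final buckets:
0: 838 -> 578 -> 552
1: 270
2: —
3: 122
4: —
5: —
6: 134
7: 138
8: —
9: —
10: —
11: —
12: —

2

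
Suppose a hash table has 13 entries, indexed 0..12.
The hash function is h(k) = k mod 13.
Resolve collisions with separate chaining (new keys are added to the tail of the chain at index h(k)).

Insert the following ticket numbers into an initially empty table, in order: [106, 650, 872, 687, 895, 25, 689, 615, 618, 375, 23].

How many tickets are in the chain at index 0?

2

106 -> bucket 2
650 -> bucket 0
872 -> bucket 1
687 -> bucket 11
895 -> bucket 11 (collision)
25 -> bucket 12
689 -> bucket 0 (collision)
615 -> bucket 4
618 -> bucket 7
375 -> bucket 11 (collision)
23 -> bucket 10
Final buckets:
0: 650 -> 689
1: 872
2: 106
3: .
4: 615
5: .
6: .
7: 618
8: .
9: .
10: 23
11: 687 -> 895 -> 375
12: 25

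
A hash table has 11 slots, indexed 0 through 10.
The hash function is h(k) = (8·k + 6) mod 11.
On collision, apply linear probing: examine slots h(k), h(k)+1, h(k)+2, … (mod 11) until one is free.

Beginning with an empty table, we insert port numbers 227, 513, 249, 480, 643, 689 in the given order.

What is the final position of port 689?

0

227: h=7 -> slot 7
513: h=7, probe 7,8 -> slot 8
249: h=7, probe 7,8,9 -> slot 9
480: h=7, probe 7,8,9,10 -> slot 10
643: h=2 -> slot 2
689: h=7, probe 7,8,9,10,0 -> slot 0
Table: [689, ., 643, ., ., ., ., 227, 513, 249, 480]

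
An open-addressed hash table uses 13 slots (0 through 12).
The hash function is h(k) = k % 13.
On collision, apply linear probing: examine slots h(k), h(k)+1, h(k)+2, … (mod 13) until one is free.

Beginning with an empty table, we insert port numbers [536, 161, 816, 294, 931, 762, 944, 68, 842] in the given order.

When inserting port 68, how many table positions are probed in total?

536 hashes to 3; slot 3 is free -> place at 3.
161 hashes to 5; slot 5 is free -> place at 5.
816 hashes to 10; slot 10 is free -> place at 10.
294 hashes to 8; slot 8 is free -> place at 8.
931 hashes to 8; 8 taken -> place at 9.
762 hashes to 8; 8,9,10 taken -> place at 11.
944 hashes to 8; 8,9,10,11 taken -> place at 12.
68 hashes to 3; 3 taken -> place at 4.
842 hashes to 10; 10,11,12 taken -> place at 0.
Table: [842, ., ., 536, 68, 161, ., ., 294, 931, 816, 762, 944]

2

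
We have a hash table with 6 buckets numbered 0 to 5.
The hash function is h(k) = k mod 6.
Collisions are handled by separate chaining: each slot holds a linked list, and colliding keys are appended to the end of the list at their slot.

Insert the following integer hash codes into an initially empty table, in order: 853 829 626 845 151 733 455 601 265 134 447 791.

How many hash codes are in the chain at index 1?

6

Insert 853: h=1, bucket 1 empty → new chain.
Insert 829: h=1, bucket 1 nonempty → append to chain.
Insert 626: h=2, bucket 2 empty → new chain.
Insert 845: h=5, bucket 5 empty → new chain.
Insert 151: h=1, bucket 1 nonempty → append to chain.
Insert 733: h=1, bucket 1 nonempty → append to chain.
Insert 455: h=5, bucket 5 nonempty → append to chain.
Insert 601: h=1, bucket 1 nonempty → append to chain.
Insert 265: h=1, bucket 1 nonempty → append to chain.
Insert 134: h=2, bucket 2 nonempty → append to chain.
Insert 447: h=3, bucket 3 empty → new chain.
Insert 791: h=5, bucket 5 nonempty → append to chain.
Final buckets:
0: —
1: 853 -> 829 -> 151 -> 733 -> 601 -> 265
2: 626 -> 134
3: 447
4: —
5: 845 -> 455 -> 791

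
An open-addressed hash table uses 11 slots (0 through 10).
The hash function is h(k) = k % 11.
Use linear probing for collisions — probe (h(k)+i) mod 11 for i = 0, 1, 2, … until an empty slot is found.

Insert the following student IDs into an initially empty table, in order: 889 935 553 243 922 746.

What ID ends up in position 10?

922

889 hashes to 9; slot 9 is free → place at 9.
935 hashes to 0; slot 0 is free → place at 0.
553 hashes to 3; slot 3 is free → place at 3.
243 hashes to 1; slot 1 is free → place at 1.
922 hashes to 9; 9 taken → place at 10.
746 hashes to 9; 9,10,0,1 taken → place at 2.
Table: [935, 243, 746, 553, _, _, _, _, _, 889, 922]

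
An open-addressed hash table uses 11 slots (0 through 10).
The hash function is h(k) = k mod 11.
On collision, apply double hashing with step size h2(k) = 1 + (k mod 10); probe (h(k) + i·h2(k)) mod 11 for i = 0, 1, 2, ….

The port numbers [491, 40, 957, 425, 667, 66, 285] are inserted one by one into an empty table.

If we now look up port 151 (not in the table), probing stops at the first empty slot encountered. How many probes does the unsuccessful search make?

491 hashes to 7; slot 7 is free -> place at 7.
40 hashes to 7, h2=1; 7 taken -> place at 8.
957 hashes to 0; slot 0 is free -> place at 0.
425 hashes to 7, h2=6; 7 taken -> place at 2.
667 hashes to 7, h2=8; 7 taken -> place at 4.
66 hashes to 0, h2=7; 0,7 taken -> place at 3.
285 hashes to 10; slot 10 is free -> place at 10.
Table: [957, ., 425, 66, 667, ., ., 491, 40, ., 285]
Lookup 151: h=8, h2=2, probe 8,10,1 → slot 1 empty, not found.

3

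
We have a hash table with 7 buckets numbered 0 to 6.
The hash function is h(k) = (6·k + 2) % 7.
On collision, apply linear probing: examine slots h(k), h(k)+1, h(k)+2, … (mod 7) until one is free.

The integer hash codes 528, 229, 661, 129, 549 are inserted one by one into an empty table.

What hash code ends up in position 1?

528: h=6 -> slot 6
229: h=4 -> slot 4
661: h=6, probe 6,0 -> slot 0
129: h=6, probe 6,0,1 -> slot 1
549: h=6, probe 6,0,1,2 -> slot 2
Table: [661, 129, 549, ., 229, ., 528]

129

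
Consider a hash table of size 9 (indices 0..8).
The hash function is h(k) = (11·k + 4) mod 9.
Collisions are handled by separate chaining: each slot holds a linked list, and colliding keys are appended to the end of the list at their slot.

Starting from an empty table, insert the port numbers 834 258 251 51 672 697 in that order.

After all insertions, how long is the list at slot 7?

4

Insert 834: h=7, bucket 7 empty → new chain.
Insert 258: h=7, bucket 7 nonempty → append to chain.
Insert 251: h=2, bucket 2 empty → new chain.
Insert 51: h=7, bucket 7 nonempty → append to chain.
Insert 672: h=7, bucket 7 nonempty → append to chain.
Insert 697: h=3, bucket 3 empty → new chain.
Final buckets:
0: —
1: —
2: 251
3: 697
4: —
5: —
6: —
7: 834 -> 258 -> 51 -> 672
8: —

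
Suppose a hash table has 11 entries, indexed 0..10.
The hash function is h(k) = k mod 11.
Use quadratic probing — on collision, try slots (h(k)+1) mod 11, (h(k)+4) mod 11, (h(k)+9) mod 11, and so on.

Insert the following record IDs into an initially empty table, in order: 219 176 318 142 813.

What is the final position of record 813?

219 hashes to 10; slot 10 is free -> place at 10.
176 hashes to 0; slot 0 is free -> place at 0.
318 hashes to 10; 10,0 taken -> place at 3.
142 hashes to 10; 10,0,3 taken -> place at 8.
813 hashes to 10; 10,0,3,8 taken -> place at 4.
Table: [176, _, _, 318, 813, _, _, _, 142, _, 219]

4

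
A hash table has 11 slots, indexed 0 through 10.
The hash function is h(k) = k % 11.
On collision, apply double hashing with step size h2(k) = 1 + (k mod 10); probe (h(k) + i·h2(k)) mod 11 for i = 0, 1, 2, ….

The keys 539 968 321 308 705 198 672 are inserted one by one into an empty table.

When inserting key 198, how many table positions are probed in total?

4

539 hashes to 0; slot 0 is free => place at 0.
968 hashes to 0, h2=9; 0 taken => place at 9.
321 hashes to 2; slot 2 is free => place at 2.
308 hashes to 0, h2=9; 0,9 taken => place at 7.
705 hashes to 1; slot 1 is free => place at 1.
198 hashes to 0, h2=9; 0,9,7 taken => place at 5.
672 hashes to 1, h2=3; 1 taken => place at 4.
Table: [539, 705, 321, —, 672, 198, —, 308, —, 968, —]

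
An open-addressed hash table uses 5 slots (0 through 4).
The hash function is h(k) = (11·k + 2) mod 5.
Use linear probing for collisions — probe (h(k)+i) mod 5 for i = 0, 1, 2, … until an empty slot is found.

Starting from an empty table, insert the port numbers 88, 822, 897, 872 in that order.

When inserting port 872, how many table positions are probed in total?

Insert 88: h=0, slot 0 empty → index 0.
Insert 822: h=4, slot 4 empty → index 4.
Insert 897: h=4, slots 4,0 occupied → index 1.
Insert 872: h=4, slots 4,0,1 occupied → index 2.
Table: [88, 897, 872, ∅, 822]

4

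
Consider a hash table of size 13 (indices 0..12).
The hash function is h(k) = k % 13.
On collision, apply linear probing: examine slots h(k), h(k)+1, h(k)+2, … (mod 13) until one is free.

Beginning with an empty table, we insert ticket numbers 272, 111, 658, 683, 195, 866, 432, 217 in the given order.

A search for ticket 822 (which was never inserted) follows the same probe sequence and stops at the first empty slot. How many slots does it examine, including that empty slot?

2

Insert 272: h=12, slot 12 empty → index 12.
Insert 111: h=7, slot 7 empty → index 7.
Insert 658: h=8, slot 8 empty → index 8.
Insert 683: h=7, slots 7,8 occupied → index 9.
Insert 195: h=0, slot 0 empty → index 0.
Insert 866: h=8, slots 8,9 occupied → index 10.
Insert 432: h=3, slot 3 empty → index 3.
Insert 217: h=9, slots 9,10 occupied → index 11.
Table: [195, ., ., 432, ., ., ., 111, 658, 683, 866, 217, 272]
Lookup 822: h=3, probe 3,4 → slot 4 empty, not found.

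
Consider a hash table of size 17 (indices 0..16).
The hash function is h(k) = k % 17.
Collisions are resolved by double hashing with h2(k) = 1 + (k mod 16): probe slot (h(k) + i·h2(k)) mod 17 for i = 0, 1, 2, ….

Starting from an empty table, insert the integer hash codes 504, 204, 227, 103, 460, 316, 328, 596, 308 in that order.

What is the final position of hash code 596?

16

Insert 504: h=11, slot 11 empty => index 11.
Insert 204: h=0, slot 0 empty => index 0.
Insert 227: h=6, slot 6 empty => index 6.
Insert 103: h=1, slot 1 empty => index 1.
Insert 460: h=1, h2=13, slot 1 occupied => index 14.
Insert 316: h=10, slot 10 empty => index 10.
Insert 328: h=5, slot 5 empty => index 5.
Insert 596: h=1, h2=5, slots 1,6,11 occupied => index 16.
Insert 308: h=2, slot 2 empty => index 2.
Table: [204, 103, 308, -, -, 328, 227, -, -, -, 316, 504, -, -, 460, -, 596]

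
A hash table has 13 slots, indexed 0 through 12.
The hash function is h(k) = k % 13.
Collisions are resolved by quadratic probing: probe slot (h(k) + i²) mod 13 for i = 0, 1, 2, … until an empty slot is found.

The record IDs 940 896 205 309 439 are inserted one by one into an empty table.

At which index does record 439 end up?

940 hashes to 4; slot 4 is free -> place at 4.
896 hashes to 12; slot 12 is free -> place at 12.
205 hashes to 10; slot 10 is free -> place at 10.
309 hashes to 10; 10 taken -> place at 11.
439 hashes to 10; 10,11 taken -> place at 1.
Table: [_, 439, _, _, 940, _, _, _, _, _, 205, 309, 896]

1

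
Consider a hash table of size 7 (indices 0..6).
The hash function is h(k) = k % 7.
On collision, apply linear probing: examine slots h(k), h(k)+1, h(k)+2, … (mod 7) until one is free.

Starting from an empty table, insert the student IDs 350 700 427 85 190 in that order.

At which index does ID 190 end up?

350: h=0 → slot 0
700: h=0, probe 0,1 → slot 1
427: h=0, probe 0,1,2 → slot 2
85: h=1, probe 1,2,3 → slot 3
190: h=1, probe 1,2,3,4 → slot 4
Table: [350, 700, 427, 85, 190, _, _]

4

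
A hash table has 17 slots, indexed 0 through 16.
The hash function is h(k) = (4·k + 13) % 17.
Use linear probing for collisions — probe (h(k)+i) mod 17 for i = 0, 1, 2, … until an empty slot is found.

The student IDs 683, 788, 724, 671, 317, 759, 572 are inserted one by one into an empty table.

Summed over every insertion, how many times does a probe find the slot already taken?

4

Insert 683: h=8, slot 8 empty → index 8.
Insert 788: h=3, slot 3 empty → index 3.
Insert 724: h=2, slot 2 empty → index 2.
Insert 671: h=11, slot 11 empty → index 11.
Insert 317: h=6, slot 6 empty → index 6.
Insert 759: h=6, slot 6 occupied → index 7.
Insert 572: h=6, slots 6,7,8 occupied → index 9.
Table: [-, -, 724, 788, -, -, 317, 759, 683, 572, -, 671, -, -, -, -, -]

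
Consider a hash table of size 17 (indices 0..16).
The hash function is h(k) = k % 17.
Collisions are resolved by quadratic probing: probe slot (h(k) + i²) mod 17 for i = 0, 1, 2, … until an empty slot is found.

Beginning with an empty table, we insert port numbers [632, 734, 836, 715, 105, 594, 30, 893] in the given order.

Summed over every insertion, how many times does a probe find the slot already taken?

Insert 632: h=3, slot 3 empty -> index 3.
Insert 734: h=3, slot 3 occupied -> index 4.
Insert 836: h=3, slots 3,4 occupied -> index 7.
Insert 715: h=1, slot 1 empty -> index 1.
Insert 105: h=3, slots 3,4,7 occupied -> index 12.
Insert 594: h=16, slot 16 empty -> index 16.
Insert 30: h=13, slot 13 empty -> index 13.
Insert 893: h=9, slot 9 empty -> index 9.
Table: [_, 715, _, 632, 734, _, _, 836, _, 893, _, _, 105, 30, _, _, 594]

6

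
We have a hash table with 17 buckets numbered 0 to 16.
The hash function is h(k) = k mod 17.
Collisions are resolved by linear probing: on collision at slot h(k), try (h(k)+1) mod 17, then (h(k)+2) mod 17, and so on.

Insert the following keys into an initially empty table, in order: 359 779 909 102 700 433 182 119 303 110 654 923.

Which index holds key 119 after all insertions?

1

359 hashes to 2; slot 2 is free => place at 2.
779 hashes to 14; slot 14 is free => place at 14.
909 hashes to 8; slot 8 is free => place at 8.
102 hashes to 0; slot 0 is free => place at 0.
700 hashes to 3; slot 3 is free => place at 3.
433 hashes to 8; 8 taken => place at 9.
182 hashes to 12; slot 12 is free => place at 12.
119 hashes to 0; 0 taken => place at 1.
303 hashes to 14; 14 taken => place at 15.
110 hashes to 8; 8,9 taken => place at 10.
654 hashes to 8; 8,9,10 taken => place at 11.
923 hashes to 5; slot 5 is free => place at 5.
Table: [102, 119, 359, 700, ., 923, ., ., 909, 433, 110, 654, 182, ., 779, 303, .]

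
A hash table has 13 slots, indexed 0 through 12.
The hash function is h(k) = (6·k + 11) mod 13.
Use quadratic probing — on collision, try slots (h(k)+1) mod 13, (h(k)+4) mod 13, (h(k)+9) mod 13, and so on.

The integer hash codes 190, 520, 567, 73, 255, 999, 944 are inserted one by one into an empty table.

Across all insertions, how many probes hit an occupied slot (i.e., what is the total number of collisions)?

13

190 hashes to 7; slot 7 is free → place at 7.
520 hashes to 11; slot 11 is free → place at 11.
567 hashes to 7; 7 taken → place at 8.
73 hashes to 7; 7,8,11 taken → place at 3.
255 hashes to 7; 7,8,11,3 taken → place at 10.
999 hashes to 12; slot 12 is free → place at 12.
944 hashes to 7; 7,8,11,3,10 taken → place at 6.
Table: [_, _, _, 73, _, _, 944, 190, 567, _, 255, 520, 999]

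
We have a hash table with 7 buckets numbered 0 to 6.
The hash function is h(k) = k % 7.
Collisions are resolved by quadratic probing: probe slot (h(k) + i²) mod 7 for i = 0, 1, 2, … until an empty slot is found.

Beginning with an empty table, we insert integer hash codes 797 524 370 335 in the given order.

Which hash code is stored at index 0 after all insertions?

524

797: h=6 => slot 6
524: h=6, probe 6,0 => slot 0
370: h=6, probe 6,0,3 => slot 3
335: h=6, probe 6,0,3,1 => slot 1
Table: [524, 335, ∅, 370, ∅, ∅, 797]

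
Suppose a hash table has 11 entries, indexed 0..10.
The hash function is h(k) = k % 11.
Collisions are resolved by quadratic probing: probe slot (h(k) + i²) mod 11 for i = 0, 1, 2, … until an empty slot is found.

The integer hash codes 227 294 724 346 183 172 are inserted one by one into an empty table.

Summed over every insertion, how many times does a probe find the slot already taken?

6

227 hashes to 7; slot 7 is free → place at 7.
294 hashes to 8; slot 8 is free → place at 8.
724 hashes to 9; slot 9 is free → place at 9.
346 hashes to 5; slot 5 is free → place at 5.
183 hashes to 7; 7,8 taken → place at 0.
172 hashes to 7; 7,8,0,5 taken → place at 1.
Table: [183, 172, —, —, —, 346, —, 227, 294, 724, —]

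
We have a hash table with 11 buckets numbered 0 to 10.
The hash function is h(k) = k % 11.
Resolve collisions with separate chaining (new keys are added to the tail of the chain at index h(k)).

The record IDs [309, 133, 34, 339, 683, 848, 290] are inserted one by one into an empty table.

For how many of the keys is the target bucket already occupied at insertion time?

Insert 309: h=1, bucket 1 empty → new chain.
Insert 133: h=1, bucket 1 nonempty → append to chain.
Insert 34: h=1, bucket 1 nonempty → append to chain.
Insert 339: h=9, bucket 9 empty → new chain.
Insert 683: h=1, bucket 1 nonempty → append to chain.
Insert 848: h=1, bucket 1 nonempty → append to chain.
Insert 290: h=4, bucket 4 empty → new chain.
Final buckets:
0: —
1: 309 -> 133 -> 34 -> 683 -> 848
2: —
3: —
4: 290
5: —
6: —
7: —
8: —
9: 339
10: —

4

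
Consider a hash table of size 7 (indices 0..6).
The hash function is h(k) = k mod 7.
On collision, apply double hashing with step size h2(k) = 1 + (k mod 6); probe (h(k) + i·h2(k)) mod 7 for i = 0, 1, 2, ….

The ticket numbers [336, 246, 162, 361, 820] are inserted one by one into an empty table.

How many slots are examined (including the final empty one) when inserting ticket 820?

Insert 336: h=0, slot 0 empty => index 0.
Insert 246: h=1, slot 1 empty => index 1.
Insert 162: h=1, h2=1, slot 1 occupied => index 2.
Insert 361: h=4, slot 4 empty => index 4.
Insert 820: h=1, h2=5, slot 1 occupied => index 6.
Table: [336, 246, 162, —, 361, —, 820]

2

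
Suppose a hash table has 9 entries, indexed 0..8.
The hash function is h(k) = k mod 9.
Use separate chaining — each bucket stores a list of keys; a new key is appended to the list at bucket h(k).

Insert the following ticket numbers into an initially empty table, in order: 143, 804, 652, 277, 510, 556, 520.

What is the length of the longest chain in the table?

3

143 → bucket 8
804 → bucket 3
652 → bucket 4
277 → bucket 7
510 → bucket 6
556 → bucket 7 (collision)
520 → bucket 7 (collision)
Final buckets:
0: .
1: .
2: .
3: 804
4: 652
5: .
6: 510
7: 277 -> 556 -> 520
8: 143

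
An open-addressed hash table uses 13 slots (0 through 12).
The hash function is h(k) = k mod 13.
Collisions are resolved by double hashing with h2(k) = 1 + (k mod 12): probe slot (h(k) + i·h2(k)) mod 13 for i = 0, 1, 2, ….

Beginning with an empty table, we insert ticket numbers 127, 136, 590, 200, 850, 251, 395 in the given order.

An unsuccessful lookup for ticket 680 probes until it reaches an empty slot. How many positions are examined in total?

2

127: h=10 -> slot 10
136: h=6 -> slot 6
590: h=5 -> slot 5
200: h=5, h2=9, probe 5,1 -> slot 1
850: h=5, h2=11, probe 5,3 -> slot 3
251: h=4 -> slot 4
395: h=5, h2=12, probe 5,4,3,2 -> slot 2
Table: [—, 200, 395, 850, 251, 590, 136, —, —, —, 127, —, —]
Lookup 680: h=4, h2=9, probe 4,0 → slot 0 empty, not found.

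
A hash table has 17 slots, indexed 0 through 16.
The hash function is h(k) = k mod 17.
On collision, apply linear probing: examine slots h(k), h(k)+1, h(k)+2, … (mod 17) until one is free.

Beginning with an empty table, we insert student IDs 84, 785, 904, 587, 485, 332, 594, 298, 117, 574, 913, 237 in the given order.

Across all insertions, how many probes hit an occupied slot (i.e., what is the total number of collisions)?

12

84 hashes to 16; slot 16 is free -> place at 16.
785 hashes to 3; slot 3 is free -> place at 3.
904 hashes to 3; 3 taken -> place at 4.
587 hashes to 9; slot 9 is free -> place at 9.
485 hashes to 9; 9 taken -> place at 10.
332 hashes to 9; 9,10 taken -> place at 11.
594 hashes to 16; 16 taken -> place at 0.
298 hashes to 9; 9,10,11 taken -> place at 12.
117 hashes to 15; slot 15 is free -> place at 15.
574 hashes to 13; slot 13 is free -> place at 13.
913 hashes to 12; 12,13 taken -> place at 14.
237 hashes to 16; 16,0 taken -> place at 1.
Table: [594, 237, _, 785, 904, _, _, _, _, 587, 485, 332, 298, 574, 913, 117, 84]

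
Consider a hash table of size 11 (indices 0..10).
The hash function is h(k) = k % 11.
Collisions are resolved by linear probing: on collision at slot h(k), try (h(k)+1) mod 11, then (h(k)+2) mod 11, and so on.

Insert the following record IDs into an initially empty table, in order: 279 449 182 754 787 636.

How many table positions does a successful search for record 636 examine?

2

279: h=4 → slot 4
449: h=9 → slot 9
182: h=6 → slot 6
754: h=6, probe 6,7 → slot 7
787: h=6, probe 6,7,8 → slot 8
636: h=9, probe 9,10 → slot 10
Table: [., ., ., ., 279, ., 182, 754, 787, 449, 636]
Lookup 636: h=9, probe 9,10 → found at 10.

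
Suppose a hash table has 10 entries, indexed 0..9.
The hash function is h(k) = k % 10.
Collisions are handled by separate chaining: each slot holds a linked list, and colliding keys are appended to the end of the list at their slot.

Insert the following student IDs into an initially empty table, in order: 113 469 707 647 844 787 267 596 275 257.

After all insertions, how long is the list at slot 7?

5

113 -> bucket 3
469 -> bucket 9
707 -> bucket 7
647 -> bucket 7 (collision)
844 -> bucket 4
787 -> bucket 7 (collision)
267 -> bucket 7 (collision)
596 -> bucket 6
275 -> bucket 5
257 -> bucket 7 (collision)
Final buckets:
0: ∅
1: ∅
2: ∅
3: 113
4: 844
5: 275
6: 596
7: 707 -> 647 -> 787 -> 267 -> 257
8: ∅
9: 469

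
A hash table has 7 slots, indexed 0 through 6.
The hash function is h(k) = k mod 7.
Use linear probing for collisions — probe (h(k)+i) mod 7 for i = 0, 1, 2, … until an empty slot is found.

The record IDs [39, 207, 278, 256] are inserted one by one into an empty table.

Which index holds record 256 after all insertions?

39: h=4 → slot 4
207: h=4, probe 4,5 → slot 5
278: h=5, probe 5,6 → slot 6
256: h=4, probe 4,5,6,0 → slot 0
Table: [256, —, —, —, 39, 207, 278]

0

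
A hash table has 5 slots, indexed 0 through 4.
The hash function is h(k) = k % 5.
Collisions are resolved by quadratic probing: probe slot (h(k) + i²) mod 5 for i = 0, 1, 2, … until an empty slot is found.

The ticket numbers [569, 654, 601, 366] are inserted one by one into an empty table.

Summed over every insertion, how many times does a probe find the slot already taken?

2

569 hashes to 4; slot 4 is free => place at 4.
654 hashes to 4; 4 taken => place at 0.
601 hashes to 1; slot 1 is free => place at 1.
366 hashes to 1; 1 taken => place at 2.
Table: [654, 601, 366, ., 569]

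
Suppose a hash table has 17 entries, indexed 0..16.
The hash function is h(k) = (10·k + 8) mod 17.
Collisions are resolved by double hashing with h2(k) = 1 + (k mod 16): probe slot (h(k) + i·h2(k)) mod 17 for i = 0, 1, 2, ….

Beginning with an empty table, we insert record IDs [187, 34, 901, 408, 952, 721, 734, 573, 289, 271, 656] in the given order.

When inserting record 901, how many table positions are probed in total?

187: h=8 → slot 8
34: h=8, h2=3, probe 8,11 → slot 11
901: h=8, h2=6, probe 8,14 → slot 14
408: h=8, h2=9, probe 8,0 → slot 0
952: h=8, h2=9, probe 8,0,9 → slot 9
721: h=10 → slot 10
734: h=4 → slot 4
573: h=9, h2=14, probe 9,6 → slot 6
289: h=8, h2=2, probe 8,10,12 → slot 12
271: h=15 → slot 15
656: h=6, h2=1, probe 6,7 → slot 7
Table: [408, —, —, —, 734, —, 573, 656, 187, 952, 721, 34, 289, —, 901, 271, —]

2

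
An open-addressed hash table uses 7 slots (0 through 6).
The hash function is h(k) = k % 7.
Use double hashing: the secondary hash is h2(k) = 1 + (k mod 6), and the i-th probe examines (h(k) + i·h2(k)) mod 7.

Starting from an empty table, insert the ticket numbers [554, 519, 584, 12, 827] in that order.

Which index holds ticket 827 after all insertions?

0

Insert 554: h=1, slot 1 empty -> index 1.
Insert 519: h=1, h2=4, slot 1 occupied -> index 5.
Insert 584: h=3, slot 3 empty -> index 3.
Insert 12: h=5, h2=1, slot 5 occupied -> index 6.
Insert 827: h=1, h2=6, slot 1 occupied -> index 0.
Table: [827, 554, ∅, 584, ∅, 519, 12]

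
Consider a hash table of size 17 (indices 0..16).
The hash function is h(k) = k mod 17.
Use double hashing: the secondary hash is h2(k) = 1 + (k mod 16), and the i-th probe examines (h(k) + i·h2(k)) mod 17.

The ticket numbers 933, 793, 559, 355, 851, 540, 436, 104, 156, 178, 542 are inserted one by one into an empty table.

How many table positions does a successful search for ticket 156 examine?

Insert 933: h=15, slot 15 empty -> index 15.
Insert 793: h=11, slot 11 empty -> index 11.
Insert 559: h=15, h2=16, slot 15 occupied -> index 14.
Insert 355: h=15, h2=4, slot 15 occupied -> index 2.
Insert 851: h=1, slot 1 empty -> index 1.
Insert 540: h=13, slot 13 empty -> index 13.
Insert 436: h=11, h2=5, slot 11 occupied -> index 16.
Insert 104: h=2, h2=9, slots 2,11 occupied -> index 3.
Insert 156: h=3, h2=13, slots 3,16 occupied -> index 12.
Insert 178: h=8, slot 8 empty -> index 8.
Insert 542: h=15, h2=15, slots 15,13,11 occupied -> index 9.
Table: [-, 851, 355, 104, -, -, -, -, 178, 542, -, 793, 156, 540, 559, 933, 436]
Lookup 156: h=3, h2=13, probe 3,16,12 → found at 12.

3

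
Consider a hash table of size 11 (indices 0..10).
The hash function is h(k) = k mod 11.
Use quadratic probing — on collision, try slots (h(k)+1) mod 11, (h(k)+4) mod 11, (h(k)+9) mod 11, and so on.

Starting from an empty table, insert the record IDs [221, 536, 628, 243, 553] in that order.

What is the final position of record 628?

2

221: h=1 -> slot 1
536: h=8 -> slot 8
628: h=1, probe 1,2 -> slot 2
243: h=1, probe 1,2,5 -> slot 5
553: h=3 -> slot 3
Table: [_, 221, 628, 553, _, 243, _, _, 536, _, _]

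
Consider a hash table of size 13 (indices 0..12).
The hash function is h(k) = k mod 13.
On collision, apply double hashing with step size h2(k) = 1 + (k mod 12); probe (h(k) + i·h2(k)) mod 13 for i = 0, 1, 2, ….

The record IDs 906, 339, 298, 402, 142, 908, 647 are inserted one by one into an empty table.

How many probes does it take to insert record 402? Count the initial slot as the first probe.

906 hashes to 9; slot 9 is free -> place at 9.
339 hashes to 1; slot 1 is free -> place at 1.
298 hashes to 12; slot 12 is free -> place at 12.
402 hashes to 12, h2=7; 12 taken -> place at 6.
142 hashes to 12, h2=11; 12 taken -> place at 10.
908 hashes to 11; slot 11 is free -> place at 11.
647 hashes to 10, h2=12; 10,9 taken -> place at 8.
Table: [_, 339, _, _, _, _, 402, _, 647, 906, 142, 908, 298]

2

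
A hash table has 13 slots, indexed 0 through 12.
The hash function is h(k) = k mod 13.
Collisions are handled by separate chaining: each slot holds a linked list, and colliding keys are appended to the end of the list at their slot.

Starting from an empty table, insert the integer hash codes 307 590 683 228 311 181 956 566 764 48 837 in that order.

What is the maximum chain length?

4

307 -> bucket 8
590 -> bucket 5
683 -> bucket 7
228 -> bucket 7 (collision)
311 -> bucket 12
181 -> bucket 12 (collision)
956 -> bucket 7 (collision)
566 -> bucket 7 (collision)
764 -> bucket 10
48 -> bucket 9
837 -> bucket 5 (collision)
Final buckets:
0: ∅
1: ∅
2: ∅
3: ∅
4: ∅
5: 590 -> 837
6: ∅
7: 683 -> 228 -> 956 -> 566
8: 307
9: 48
10: 764
11: ∅
12: 311 -> 181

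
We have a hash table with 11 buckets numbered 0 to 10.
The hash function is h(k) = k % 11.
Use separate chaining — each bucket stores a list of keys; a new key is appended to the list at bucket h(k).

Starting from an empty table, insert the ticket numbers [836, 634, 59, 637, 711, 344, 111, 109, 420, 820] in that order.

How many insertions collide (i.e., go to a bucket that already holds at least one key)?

2

Insert 836: h=0, bucket 0 empty → new chain.
Insert 634: h=7, bucket 7 empty → new chain.
Insert 59: h=4, bucket 4 empty → new chain.
Insert 637: h=10, bucket 10 empty → new chain.
Insert 711: h=7, bucket 7 nonempty → append to chain.
Insert 344: h=3, bucket 3 empty → new chain.
Insert 111: h=1, bucket 1 empty → new chain.
Insert 109: h=10, bucket 10 nonempty → append to chain.
Insert 420: h=2, bucket 2 empty → new chain.
Insert 820: h=6, bucket 6 empty → new chain.
Final buckets:
0: 836
1: 111
2: 420
3: 344
4: 59
5: _
6: 820
7: 634 -> 711
8: _
9: _
10: 637 -> 109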